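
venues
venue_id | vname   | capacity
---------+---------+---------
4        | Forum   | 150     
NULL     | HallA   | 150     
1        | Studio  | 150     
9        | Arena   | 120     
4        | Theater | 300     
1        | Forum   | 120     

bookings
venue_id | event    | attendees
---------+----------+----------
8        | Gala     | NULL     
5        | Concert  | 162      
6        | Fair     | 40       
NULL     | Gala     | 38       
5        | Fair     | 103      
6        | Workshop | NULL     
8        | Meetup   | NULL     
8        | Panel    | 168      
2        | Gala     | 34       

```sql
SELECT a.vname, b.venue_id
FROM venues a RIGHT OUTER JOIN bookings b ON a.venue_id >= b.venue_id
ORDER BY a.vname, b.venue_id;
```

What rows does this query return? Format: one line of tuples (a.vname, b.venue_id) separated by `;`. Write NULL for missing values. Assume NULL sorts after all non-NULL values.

RIGHT JOIN keeps every row from `bookings`; unmatched rows get NULL for `venues`'s columns.
Matching on a.venue_id >= b.venue_id. A NULL in a compared column never satisfies the condition.
Matched pairs: 10; unmatched b rows kept: 1.

(Arena, 2); (Arena, 5); (Arena, 5); (Arena, 6); (Arena, 6); (Arena, 8); (Arena, 8); (Arena, 8); (Forum, 2); (Theater, 2); (NULL, NULL)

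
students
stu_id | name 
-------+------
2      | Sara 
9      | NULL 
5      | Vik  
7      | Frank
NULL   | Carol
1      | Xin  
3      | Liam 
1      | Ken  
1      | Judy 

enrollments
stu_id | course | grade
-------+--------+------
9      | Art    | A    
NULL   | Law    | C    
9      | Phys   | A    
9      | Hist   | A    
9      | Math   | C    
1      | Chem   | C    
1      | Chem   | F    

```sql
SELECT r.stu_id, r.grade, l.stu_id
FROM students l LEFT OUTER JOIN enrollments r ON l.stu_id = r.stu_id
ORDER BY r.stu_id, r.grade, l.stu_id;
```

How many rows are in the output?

LEFT JOIN keeps every row from `students`; unmatched rows get NULL for `enrollments`'s columns.
Matching on l.stu_id = r.stu_id. A NULL in a compared column never satisfies the condition.
- l[0] stu_id=2 → no match; kept with NULLs on the r side.
- l[1] stu_id=9 → 4 match(es) in r → 4 row(s).
- l[2] stu_id=5 → no match; kept with NULLs on the r side.
- l[3] stu_id=7 → no match; kept with NULLs on the r side.
- l[4] stu_id=NULL → no match; kept with NULLs on the r side.
- l[5] stu_id=1 → 2 match(es) in r → 2 row(s).
- l[6] stu_id=3 → no match; kept with NULLs on the r side.
- l[7] stu_id=1 → 2 match(es) in r → 2 row(s).
- l[8] stu_id=1 → 2 match(es) in r → 2 row(s).
Total: 10 matched + 5 padded = 15 rows.

15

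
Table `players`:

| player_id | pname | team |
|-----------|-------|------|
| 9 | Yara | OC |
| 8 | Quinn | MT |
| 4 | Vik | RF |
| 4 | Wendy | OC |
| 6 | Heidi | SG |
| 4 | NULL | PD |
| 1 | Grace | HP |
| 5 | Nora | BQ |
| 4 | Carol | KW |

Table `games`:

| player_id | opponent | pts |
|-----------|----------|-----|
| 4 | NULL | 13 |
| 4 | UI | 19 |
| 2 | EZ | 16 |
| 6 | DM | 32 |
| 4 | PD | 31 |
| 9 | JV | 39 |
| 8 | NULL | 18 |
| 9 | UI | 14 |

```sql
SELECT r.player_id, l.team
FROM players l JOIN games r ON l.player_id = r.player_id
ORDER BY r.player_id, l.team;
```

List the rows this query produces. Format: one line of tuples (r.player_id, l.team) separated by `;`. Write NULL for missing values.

INNER JOIN keeps only pairs where the ON condition holds.
Matching on l.player_id = r.player_id.
- l (player_id=9) pairs with 2 row(s) of r.
- l (player_id=8) pairs with 1 row(s) of r.
- l (player_id=4) pairs with 3 row(s) of r.
- l (player_id=4) pairs with 3 row(s) of r.
- l (player_id=6) pairs with 1 row(s) of r.
- l (player_id=4) pairs with 3 row(s) of r.
- l (player_id=1) has no partner → excluded.
- l (player_id=5) has no partner → excluded.
- l (player_id=4) pairs with 3 row(s) of r.

(4, KW); (4, KW); (4, KW); (4, OC); (4, OC); (4, OC); (4, PD); (4, PD); (4, PD); (4, RF); (4, RF); (4, RF); (6, SG); (8, MT); (9, OC); (9, OC)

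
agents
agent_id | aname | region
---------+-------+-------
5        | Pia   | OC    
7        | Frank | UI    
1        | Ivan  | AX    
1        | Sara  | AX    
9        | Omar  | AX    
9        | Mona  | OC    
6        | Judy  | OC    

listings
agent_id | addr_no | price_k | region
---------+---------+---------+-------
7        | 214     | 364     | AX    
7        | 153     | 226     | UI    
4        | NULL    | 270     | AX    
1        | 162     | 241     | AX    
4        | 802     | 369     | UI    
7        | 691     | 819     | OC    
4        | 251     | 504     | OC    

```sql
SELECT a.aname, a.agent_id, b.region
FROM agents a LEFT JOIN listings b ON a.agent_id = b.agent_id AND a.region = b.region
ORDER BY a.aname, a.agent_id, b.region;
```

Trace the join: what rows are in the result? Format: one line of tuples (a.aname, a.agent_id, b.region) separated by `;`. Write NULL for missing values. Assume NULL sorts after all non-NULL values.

LEFT JOIN keeps every row from `agents`; unmatched rows get NULL for `listings`'s columns.
Matching on a.agent_id = b.agent_id AND a.region = b.region.
Matched pairs: 3; unmatched a rows kept: 4.

(Frank, 7, UI); (Ivan, 1, AX); (Judy, 6, NULL); (Mona, 9, NULL); (Omar, 9, NULL); (Pia, 5, NULL); (Sara, 1, AX)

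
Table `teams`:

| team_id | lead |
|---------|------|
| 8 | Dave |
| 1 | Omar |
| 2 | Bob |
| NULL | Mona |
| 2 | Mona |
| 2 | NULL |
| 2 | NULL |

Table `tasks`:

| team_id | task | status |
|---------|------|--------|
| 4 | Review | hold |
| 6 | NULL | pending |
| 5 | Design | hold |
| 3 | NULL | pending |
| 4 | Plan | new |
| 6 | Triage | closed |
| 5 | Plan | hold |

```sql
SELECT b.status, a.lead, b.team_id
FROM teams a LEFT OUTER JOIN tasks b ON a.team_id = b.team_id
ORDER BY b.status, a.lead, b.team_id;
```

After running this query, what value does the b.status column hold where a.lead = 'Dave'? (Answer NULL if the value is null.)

LEFT JOIN keeps every row from `teams`; unmatched rows get NULL for `tasks`'s columns.
Matching on a.team_id = b.team_id. A NULL in a compared column never satisfies the condition.
Matched pairs: 0; unmatched a rows kept: 7.

NULL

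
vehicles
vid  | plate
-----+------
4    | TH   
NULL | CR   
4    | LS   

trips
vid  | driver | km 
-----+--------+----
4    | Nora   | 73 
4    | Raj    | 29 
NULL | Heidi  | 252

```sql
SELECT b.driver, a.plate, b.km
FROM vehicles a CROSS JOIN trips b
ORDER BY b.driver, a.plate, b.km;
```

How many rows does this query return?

CROSS JOIN pairs every row of `vehicles` with every row of `trips`: 3 × 3 = 9 rows.

9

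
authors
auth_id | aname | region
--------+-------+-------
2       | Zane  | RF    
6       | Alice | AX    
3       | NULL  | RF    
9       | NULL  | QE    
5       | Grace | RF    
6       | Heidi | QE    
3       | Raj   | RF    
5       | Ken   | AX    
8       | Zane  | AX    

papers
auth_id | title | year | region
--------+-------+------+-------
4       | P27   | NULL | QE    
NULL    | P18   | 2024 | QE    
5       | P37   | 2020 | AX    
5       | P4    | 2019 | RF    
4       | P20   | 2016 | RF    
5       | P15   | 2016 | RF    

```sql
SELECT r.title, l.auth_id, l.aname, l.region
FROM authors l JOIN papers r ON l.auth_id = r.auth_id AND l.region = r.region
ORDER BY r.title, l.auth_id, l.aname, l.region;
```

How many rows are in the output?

3

INNER JOIN keeps only pairs where the ON condition holds.
Matching on l.auth_id = r.auth_id AND l.region = r.region. A NULL in a compared column never satisfies the condition.
- l (auth_id=2, region=RF) has no partner → excluded.
- l (auth_id=6, region=AX) has no partner → excluded.
- l (auth_id=3, region=RF) has no partner → excluded.
- l (auth_id=9, region=QE) has no partner → excluded.
- l (auth_id=5, region=RF) pairs with 2 row(s) of r.
- l (auth_id=6, region=QE) has no partner → excluded.
- l (auth_id=3, region=RF) has no partner → excluded.
- l (auth_id=5, region=AX) pairs with 1 row(s) of r.
- l (auth_id=8, region=AX) has no partner → excluded.
Total: 3 rows.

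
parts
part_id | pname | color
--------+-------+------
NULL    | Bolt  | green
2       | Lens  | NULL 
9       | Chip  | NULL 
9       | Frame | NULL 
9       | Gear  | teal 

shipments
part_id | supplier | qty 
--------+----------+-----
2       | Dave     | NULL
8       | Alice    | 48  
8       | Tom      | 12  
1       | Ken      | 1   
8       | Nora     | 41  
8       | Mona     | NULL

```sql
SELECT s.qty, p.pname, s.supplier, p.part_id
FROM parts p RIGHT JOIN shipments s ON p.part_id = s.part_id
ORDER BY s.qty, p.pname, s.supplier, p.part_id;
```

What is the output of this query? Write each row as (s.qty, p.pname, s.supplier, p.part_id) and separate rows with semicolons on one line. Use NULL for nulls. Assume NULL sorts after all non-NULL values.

(1, NULL, Ken, NULL); (12, NULL, Tom, NULL); (41, NULL, Nora, NULL); (48, NULL, Alice, NULL); (NULL, Lens, Dave, 2); (NULL, NULL, Mona, NULL)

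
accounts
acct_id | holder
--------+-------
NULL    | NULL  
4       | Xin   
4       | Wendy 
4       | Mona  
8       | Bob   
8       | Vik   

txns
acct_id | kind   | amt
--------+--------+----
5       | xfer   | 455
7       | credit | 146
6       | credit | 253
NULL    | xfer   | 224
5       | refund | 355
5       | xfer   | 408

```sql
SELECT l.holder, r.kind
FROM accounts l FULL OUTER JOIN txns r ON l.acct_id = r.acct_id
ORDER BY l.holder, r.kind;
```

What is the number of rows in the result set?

12

FULL OUTER JOIN keeps every row from both sides; unmatched rows get NULL for the other side's columns.
Matching on l.acct_id = r.acct_id. A NULL in a compared column never satisfies the condition.
Matched pairs: 0; unmatched l rows kept: 6; unmatched r rows kept: 6.
Total: 0 matched + 12 padded = 12 rows.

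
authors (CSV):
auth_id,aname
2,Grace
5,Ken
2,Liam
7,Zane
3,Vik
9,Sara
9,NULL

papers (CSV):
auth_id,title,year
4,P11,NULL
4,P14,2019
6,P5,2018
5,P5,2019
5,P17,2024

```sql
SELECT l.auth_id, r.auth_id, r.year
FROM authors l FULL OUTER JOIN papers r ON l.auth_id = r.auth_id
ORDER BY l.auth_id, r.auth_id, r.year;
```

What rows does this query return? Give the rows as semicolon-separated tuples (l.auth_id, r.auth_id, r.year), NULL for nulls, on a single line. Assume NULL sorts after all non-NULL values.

FULL OUTER JOIN keeps every row from both sides; unmatched rows get NULL for the other side's columns.
Matching on l.auth_id = r.auth_id.
- l (auth_id=2) has no partner → padded with NULL.
- l (auth_id=5) pairs with 2 row(s) of r.
- l (auth_id=2) has no partner → padded with NULL.
- l (auth_id=7) has no partner → padded with NULL.
- l (auth_id=3) has no partner → padded with NULL.
- l (auth_id=9) has no partner → padded with NULL.
- l (auth_id=9) has no partner → padded with NULL.
- 3 r row(s) had no l match → kept, l columns NULL.

(2, NULL, NULL); (2, NULL, NULL); (3, NULL, NULL); (5, 5, 2019); (5, 5, 2024); (7, NULL, NULL); (9, NULL, NULL); (9, NULL, NULL); (NULL, 4, 2019); (NULL, 4, NULL); (NULL, 6, 2018)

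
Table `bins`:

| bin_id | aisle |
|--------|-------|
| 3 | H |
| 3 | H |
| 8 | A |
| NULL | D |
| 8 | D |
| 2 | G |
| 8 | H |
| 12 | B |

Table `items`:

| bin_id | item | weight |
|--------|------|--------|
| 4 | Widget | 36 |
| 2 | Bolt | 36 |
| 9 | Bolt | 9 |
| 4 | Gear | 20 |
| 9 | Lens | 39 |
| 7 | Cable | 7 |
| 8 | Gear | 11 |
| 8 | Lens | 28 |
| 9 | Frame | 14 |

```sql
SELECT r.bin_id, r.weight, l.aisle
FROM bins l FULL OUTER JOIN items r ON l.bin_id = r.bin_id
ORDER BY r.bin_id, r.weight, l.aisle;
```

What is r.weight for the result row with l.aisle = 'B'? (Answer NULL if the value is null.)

NULL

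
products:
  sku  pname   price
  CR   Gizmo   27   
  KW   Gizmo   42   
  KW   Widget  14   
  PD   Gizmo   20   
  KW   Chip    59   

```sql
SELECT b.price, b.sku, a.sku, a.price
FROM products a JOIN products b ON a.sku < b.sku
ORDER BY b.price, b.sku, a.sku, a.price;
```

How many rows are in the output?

7

INNER JOIN keeps only pairs where the ON condition holds.
Matching on a.sku < b.sku.
Matched pairs: 7.
Total: 7 rows.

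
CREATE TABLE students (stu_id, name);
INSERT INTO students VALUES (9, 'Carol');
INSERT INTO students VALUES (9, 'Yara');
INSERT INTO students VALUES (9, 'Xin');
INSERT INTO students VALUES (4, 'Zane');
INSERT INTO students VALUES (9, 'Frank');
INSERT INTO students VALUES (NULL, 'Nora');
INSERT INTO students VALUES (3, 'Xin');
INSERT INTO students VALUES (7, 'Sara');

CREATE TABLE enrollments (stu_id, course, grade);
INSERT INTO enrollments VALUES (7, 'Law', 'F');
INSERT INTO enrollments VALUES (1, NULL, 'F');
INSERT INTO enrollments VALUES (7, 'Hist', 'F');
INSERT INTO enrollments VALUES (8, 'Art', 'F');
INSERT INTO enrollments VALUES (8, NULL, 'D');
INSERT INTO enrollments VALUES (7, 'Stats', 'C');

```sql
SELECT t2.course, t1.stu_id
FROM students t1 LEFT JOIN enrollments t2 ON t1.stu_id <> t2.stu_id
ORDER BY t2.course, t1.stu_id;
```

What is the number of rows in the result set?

40

LEFT JOIN keeps every row from `students`; unmatched rows get NULL for `enrollments`'s columns.
Matching on t1.stu_id <> t2.stu_id. A NULL in a compared column never satisfies the condition.
- t1 row (stu_id=9): matches 6 t2 row(s) → 6 output row(s).
- t1 row (stu_id=9): matches 6 t2 row(s) → 6 output row(s).
- t1 row (stu_id=9): matches 6 t2 row(s) → 6 output row(s).
- t1 row (stu_id=4): matches 6 t2 row(s) → 6 output row(s).
- t1 row (stu_id=9): matches 6 t2 row(s) → 6 output row(s).
- t1 row (stu_id=NULL): no match → kept, t2 columns NULL.
- t1 row (stu_id=3): matches 6 t2 row(s) → 6 output row(s).
- t1 row (stu_id=7): matches 3 t2 row(s) → 3 output row(s).
Total: 39 matched + 1 padded = 40 rows.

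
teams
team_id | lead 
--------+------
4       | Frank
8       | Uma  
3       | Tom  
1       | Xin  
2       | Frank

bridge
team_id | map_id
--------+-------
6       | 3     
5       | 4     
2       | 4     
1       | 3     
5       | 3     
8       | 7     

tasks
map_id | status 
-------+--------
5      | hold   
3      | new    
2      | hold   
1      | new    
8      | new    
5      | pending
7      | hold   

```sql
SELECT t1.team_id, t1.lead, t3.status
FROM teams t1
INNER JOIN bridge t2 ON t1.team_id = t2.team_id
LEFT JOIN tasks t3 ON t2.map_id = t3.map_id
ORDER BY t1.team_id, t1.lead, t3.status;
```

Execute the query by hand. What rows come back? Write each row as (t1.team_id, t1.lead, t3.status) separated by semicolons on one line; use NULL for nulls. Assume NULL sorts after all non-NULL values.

(1, Xin, new); (2, Frank, NULL); (8, Uma, hold)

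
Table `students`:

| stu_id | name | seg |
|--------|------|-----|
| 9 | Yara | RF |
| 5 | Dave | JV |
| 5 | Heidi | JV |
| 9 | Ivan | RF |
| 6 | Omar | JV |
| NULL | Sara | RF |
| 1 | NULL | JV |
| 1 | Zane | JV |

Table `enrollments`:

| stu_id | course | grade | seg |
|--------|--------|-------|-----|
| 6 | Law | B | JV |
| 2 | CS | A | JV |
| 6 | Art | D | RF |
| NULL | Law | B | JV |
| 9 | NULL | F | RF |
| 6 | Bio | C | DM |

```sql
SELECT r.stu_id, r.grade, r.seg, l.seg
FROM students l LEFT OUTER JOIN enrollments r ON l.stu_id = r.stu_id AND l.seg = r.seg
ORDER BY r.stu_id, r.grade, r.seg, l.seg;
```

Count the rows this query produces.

8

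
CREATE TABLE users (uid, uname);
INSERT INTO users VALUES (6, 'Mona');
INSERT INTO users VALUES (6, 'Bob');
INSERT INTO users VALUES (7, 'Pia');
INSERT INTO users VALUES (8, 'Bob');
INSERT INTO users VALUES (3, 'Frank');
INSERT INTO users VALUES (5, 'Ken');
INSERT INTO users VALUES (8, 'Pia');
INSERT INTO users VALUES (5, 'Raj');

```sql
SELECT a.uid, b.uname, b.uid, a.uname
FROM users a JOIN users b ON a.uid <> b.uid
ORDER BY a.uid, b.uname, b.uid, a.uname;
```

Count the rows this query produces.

50

INNER JOIN keeps only pairs where the ON condition holds.
Matching on a.uid <> b.uid.
- a row (uid=6): matches 6 b row(s) → 6 output row(s).
- a row (uid=6): matches 6 b row(s) → 6 output row(s).
- a row (uid=7): matches 7 b row(s) → 7 output row(s).
- a row (uid=8): matches 6 b row(s) → 6 output row(s).
- a row (uid=3): matches 7 b row(s) → 7 output row(s).
- a row (uid=5): matches 6 b row(s) → 6 output row(s).
- a row (uid=8): matches 6 b row(s) → 6 output row(s).
- a row (uid=5): matches 6 b row(s) → 6 output row(s).
Total: 50 rows.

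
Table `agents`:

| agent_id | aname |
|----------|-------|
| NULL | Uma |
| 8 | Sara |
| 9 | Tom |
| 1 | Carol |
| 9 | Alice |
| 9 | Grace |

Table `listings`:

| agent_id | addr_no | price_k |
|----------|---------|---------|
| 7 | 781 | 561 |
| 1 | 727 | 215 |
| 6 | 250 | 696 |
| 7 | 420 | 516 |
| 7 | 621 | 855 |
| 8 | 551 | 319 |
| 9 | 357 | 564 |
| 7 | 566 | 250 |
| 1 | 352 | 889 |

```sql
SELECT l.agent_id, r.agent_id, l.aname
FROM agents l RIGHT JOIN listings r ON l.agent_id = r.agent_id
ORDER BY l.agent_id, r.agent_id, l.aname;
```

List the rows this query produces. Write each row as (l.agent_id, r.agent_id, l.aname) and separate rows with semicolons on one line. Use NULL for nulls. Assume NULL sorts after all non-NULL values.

(1, 1, Carol); (1, 1, Carol); (8, 8, Sara); (9, 9, Alice); (9, 9, Grace); (9, 9, Tom); (NULL, 6, NULL); (NULL, 7, NULL); (NULL, 7, NULL); (NULL, 7, NULL); (NULL, 7, NULL)

RIGHT JOIN keeps every row from `listings`; unmatched rows get NULL for `agents`'s columns.
Matching on l.agent_id = r.agent_id. A NULL in a compared column never satisfies the condition.
- agent_id=NULL: no matching r row.
- agent_id=8: 1 matching r row(s), so 1 row(s) emitted.
- agent_id=9: 1 matching r row(s), so 1 row(s) emitted.
- agent_id=1: 2 matching r row(s), so 2 row(s) emitted.
- agent_id=9: 1 matching r row(s), so 1 row(s) emitted.
- agent_id=9: 1 matching r row(s), so 1 row(s) emitted.
- 5 row(s) from r found no l partner → padded with NULL.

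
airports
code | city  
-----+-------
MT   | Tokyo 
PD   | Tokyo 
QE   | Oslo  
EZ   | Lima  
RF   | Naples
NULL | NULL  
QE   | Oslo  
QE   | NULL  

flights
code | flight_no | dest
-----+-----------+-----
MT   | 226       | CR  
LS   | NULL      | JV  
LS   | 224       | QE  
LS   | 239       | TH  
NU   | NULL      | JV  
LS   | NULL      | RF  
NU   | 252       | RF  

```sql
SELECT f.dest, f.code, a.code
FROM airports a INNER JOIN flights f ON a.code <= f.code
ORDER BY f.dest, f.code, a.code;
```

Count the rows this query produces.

10

INNER JOIN keeps only pairs where the ON condition holds.
Matching on a.code <= f.code. A NULL in a compared column never satisfies the condition.
- code=MT: 3 matching f row(s), so 3 row(s) emitted.
- code=PD: no matching f row, dropped.
- code=QE: no matching f row, dropped.
- code=EZ: 7 matching f row(s), so 7 row(s) emitted.
- code=RF: no matching f row, dropped.
- code=NULL: no matching f row, dropped.
- code=QE: no matching f row, dropped.
- code=QE: no matching f row, dropped.
Total: 10 rows.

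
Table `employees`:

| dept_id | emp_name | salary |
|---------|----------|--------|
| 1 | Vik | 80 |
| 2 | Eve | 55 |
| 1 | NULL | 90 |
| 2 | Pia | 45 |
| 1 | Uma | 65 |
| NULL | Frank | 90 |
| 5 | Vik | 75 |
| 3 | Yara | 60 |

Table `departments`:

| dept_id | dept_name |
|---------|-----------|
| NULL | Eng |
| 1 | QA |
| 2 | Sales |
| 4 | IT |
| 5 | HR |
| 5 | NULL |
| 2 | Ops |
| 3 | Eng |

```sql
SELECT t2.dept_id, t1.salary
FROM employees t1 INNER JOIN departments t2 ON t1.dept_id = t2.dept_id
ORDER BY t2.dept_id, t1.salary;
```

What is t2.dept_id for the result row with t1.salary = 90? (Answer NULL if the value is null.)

INNER JOIN keeps only pairs where the ON condition holds.
Matching on t1.dept_id = t2.dept_id. A NULL in a compared column never satisfies the condition.
- t1 (dept_id=1) pairs with 1 row(s) of t2.
- t1 (dept_id=2) pairs with 2 row(s) of t2.
- t1 (dept_id=1) pairs with 1 row(s) of t2.
- t1 (dept_id=2) pairs with 2 row(s) of t2.
- t1 (dept_id=1) pairs with 1 row(s) of t2.
- t1 (dept_id=NULL) has no partner → excluded.
- t1 (dept_id=5) pairs with 2 row(s) of t2.
- t1 (dept_id=3) pairs with 1 row(s) of t2.

1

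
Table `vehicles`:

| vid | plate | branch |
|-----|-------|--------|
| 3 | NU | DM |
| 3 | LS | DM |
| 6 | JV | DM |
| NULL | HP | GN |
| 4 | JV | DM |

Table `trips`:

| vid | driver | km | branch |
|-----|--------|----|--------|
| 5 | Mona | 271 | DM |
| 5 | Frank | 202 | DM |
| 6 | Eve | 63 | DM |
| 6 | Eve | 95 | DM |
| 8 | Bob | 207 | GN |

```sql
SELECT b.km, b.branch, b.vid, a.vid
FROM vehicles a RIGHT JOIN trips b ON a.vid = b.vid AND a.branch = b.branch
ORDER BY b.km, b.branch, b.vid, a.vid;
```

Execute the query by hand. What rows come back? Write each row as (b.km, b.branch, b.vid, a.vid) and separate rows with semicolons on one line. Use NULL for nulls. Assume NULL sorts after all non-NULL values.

(63, DM, 6, 6); (95, DM, 6, 6); (202, DM, 5, NULL); (207, GN, 8, NULL); (271, DM, 5, NULL)

RIGHT JOIN keeps every row from `trips`; unmatched rows get NULL for `vehicles`'s columns.
Matching on a.vid = b.vid AND a.branch = b.branch. A NULL in a compared column never satisfies the condition.
Matched pairs: 2; unmatched b rows kept: 3.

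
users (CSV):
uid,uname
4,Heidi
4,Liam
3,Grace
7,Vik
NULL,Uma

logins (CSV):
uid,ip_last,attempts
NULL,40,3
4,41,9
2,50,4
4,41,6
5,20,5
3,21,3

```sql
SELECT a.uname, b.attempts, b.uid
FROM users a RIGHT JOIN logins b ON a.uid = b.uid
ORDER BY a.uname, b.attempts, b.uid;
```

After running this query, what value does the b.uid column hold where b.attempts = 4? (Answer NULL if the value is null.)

2

RIGHT JOIN keeps every row from `logins`; unmatched rows get NULL for `users`'s columns.
Matching on a.uid = b.uid. A NULL in a compared column never satisfies the condition.
- a row (uid=4): matches 2 b row(s) → 2 output row(s).
- a row (uid=4): matches 2 b row(s) → 2 output row(s).
- a row (uid=3): matches 1 b row(s) → 1 output row(s).
- a row (uid=7): no match.
- a row (uid=NULL): no match.
- 3 row(s) from b found no a partner → padded with NULL.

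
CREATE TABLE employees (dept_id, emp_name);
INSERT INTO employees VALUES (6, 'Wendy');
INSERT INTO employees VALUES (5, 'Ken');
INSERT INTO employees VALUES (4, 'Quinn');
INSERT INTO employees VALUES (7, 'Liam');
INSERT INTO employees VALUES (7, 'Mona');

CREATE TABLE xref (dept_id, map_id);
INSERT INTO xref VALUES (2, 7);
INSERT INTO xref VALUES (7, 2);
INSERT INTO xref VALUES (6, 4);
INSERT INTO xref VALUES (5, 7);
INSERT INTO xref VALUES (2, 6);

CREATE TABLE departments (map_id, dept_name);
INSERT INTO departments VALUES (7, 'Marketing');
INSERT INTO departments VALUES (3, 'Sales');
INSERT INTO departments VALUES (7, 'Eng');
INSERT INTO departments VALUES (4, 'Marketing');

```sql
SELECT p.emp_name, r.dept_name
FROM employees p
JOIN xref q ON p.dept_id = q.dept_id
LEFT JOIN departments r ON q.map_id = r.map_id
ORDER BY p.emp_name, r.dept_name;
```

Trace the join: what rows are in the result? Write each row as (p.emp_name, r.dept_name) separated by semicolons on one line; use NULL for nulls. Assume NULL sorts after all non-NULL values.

Joins associate left-to-right: employees INNER JOIN xref on dept_id gives 4 intermediate row(s).
Then LEFT JOIN `departments r` on map_id: each of those 4 rows is kept; rows whose q.map_id has no match in r get NULL for r's columns.

(Ken, Eng); (Ken, Marketing); (Liam, NULL); (Mona, NULL); (Wendy, Marketing)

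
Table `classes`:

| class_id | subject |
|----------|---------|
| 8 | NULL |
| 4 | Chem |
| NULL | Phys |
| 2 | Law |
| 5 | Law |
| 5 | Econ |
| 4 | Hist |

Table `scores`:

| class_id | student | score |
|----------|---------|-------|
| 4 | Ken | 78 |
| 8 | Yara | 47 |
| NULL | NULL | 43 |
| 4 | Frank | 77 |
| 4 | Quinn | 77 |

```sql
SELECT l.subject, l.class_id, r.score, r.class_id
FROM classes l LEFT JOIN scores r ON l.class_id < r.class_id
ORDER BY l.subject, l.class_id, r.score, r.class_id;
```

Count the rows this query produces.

10

LEFT JOIN keeps every row from `classes`; unmatched rows get NULL for `scores`'s columns.
Matching on l.class_id < r.class_id. A NULL in a compared column never satisfies the condition.
Matched pairs: 8; unmatched l rows kept: 2.
Total: 8 matched + 2 padded = 10 rows.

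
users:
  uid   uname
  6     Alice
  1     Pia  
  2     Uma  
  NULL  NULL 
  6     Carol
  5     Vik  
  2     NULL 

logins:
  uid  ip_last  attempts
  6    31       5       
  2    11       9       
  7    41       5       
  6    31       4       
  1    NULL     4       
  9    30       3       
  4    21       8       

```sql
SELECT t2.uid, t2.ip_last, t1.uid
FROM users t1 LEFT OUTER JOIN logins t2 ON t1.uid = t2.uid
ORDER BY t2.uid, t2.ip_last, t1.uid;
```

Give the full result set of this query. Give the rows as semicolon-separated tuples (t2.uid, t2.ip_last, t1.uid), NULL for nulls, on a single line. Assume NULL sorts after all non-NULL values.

(1, NULL, 1); (2, 11, 2); (2, 11, 2); (6, 31, 6); (6, 31, 6); (6, 31, 6); (6, 31, 6); (NULL, NULL, 5); (NULL, NULL, NULL)

LEFT JOIN keeps every row from `users`; unmatched rows get NULL for `logins`'s columns.
Matching on t1.uid = t2.uid. A NULL in a compared column never satisfies the condition.
- t1 (uid=6) pairs with 2 row(s) of t2.
- t1 (uid=1) pairs with 1 row(s) of t2.
- t1 (uid=2) pairs with 1 row(s) of t2.
- t1 (uid=NULL) has no partner → padded with NULL.
- t1 (uid=6) pairs with 2 row(s) of t2.
- t1 (uid=5) has no partner → padded with NULL.
- t1 (uid=2) pairs with 1 row(s) of t2.
After projecting and ordering:
t2.uid | t2.ip_last | t1.uid
1 | NULL | 1
2 | 11 | 2
2 | 11 | 2
6 | 31 | 6
6 | 31 | 6
6 | 31 | 6
6 | 31 | 6
NULL | NULL | 5
NULL | NULL | NULL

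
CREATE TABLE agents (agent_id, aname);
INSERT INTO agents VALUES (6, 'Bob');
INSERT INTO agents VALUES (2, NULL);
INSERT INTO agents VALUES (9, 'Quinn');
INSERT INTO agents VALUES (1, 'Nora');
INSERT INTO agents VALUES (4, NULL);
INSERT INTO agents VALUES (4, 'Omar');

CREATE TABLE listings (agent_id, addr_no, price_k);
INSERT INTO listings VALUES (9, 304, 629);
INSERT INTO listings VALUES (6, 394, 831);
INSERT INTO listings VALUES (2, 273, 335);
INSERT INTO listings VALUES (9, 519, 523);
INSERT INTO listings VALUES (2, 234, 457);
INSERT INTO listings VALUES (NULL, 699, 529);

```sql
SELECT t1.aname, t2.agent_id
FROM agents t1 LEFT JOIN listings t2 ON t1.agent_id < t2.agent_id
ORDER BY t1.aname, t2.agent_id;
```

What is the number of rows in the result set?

17

LEFT JOIN keeps every row from `agents`; unmatched rows get NULL for `listings`'s columns.
Matching on t1.agent_id < t2.agent_id. A NULL in a compared column never satisfies the condition.
- t1 row (agent_id=6): matches 2 t2 row(s) → 2 output row(s).
- t1 row (agent_id=2): matches 3 t2 row(s) → 3 output row(s).
- t1 row (agent_id=9): no match → kept, t2 columns NULL.
- t1 row (agent_id=1): matches 5 t2 row(s) → 5 output row(s).
- t1 row (agent_id=4): matches 3 t2 row(s) → 3 output row(s).
- t1 row (agent_id=4): matches 3 t2 row(s) → 3 output row(s).
Total: 16 matched + 1 padded = 17 rows.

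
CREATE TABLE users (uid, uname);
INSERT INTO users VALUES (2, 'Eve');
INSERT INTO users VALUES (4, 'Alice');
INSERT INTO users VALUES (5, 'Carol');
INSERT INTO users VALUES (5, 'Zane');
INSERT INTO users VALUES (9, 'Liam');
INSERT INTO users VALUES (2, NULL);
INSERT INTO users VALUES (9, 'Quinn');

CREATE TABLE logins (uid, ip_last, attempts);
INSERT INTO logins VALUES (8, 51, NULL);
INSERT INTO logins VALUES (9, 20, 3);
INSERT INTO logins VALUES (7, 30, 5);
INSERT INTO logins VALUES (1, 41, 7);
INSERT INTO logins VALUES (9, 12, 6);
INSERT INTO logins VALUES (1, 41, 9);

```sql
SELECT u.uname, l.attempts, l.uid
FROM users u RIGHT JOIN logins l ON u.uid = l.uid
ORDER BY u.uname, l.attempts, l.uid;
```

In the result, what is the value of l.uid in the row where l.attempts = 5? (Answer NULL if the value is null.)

RIGHT JOIN keeps every row from `logins`; unmatched rows get NULL for `users`'s columns.
Matching on u.uid = l.uid.
- u row (uid=2): no match.
- u row (uid=4): no match.
- u row (uid=5): no match.
- u row (uid=5): no match.
- u row (uid=9): matches 2 l row(s) → 2 output row(s).
- u row (uid=2): no match.
- u row (uid=9): matches 2 l row(s) → 2 output row(s).
- 4 l row(s) had no u match → kept, u columns NULL.

7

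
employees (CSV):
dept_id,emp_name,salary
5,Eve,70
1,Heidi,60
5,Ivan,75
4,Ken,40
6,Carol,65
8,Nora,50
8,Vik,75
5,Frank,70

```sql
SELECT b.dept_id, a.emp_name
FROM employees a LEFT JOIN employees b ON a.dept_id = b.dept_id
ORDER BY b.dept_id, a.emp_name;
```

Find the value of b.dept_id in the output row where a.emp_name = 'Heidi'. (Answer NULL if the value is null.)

LEFT JOIN keeps every row from `employees a`; unmatched rows get NULL for `employees b`'s columns.
Matching on a.dept_id = b.dept_id.
Matched pairs: 16; unmatched a rows kept: 0.

1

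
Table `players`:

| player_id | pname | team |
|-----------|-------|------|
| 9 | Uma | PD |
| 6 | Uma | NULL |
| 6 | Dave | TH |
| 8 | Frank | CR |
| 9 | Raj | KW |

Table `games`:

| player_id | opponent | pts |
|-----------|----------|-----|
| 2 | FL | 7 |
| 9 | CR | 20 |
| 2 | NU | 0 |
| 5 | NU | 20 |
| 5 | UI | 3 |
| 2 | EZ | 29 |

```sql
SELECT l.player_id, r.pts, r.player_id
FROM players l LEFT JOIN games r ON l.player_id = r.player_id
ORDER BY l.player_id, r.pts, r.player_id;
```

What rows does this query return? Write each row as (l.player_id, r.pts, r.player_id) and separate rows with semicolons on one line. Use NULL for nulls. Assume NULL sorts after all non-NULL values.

(6, NULL, NULL); (6, NULL, NULL); (8, NULL, NULL); (9, 20, 9); (9, 20, 9)

LEFT JOIN keeps every row from `players`; unmatched rows get NULL for `games`'s columns.
Matching on l.player_id = r.player_id.
- l[0] player_id=9 → 1 match(es) in r → 1 row(s).
- l[1] player_id=6 → no match; kept with NULLs on the r side.
- l[2] player_id=6 → no match; kept with NULLs on the r side.
- l[3] player_id=8 → no match; kept with NULLs on the r side.
- l[4] player_id=9 → 1 match(es) in r → 1 row(s).
After projecting and ordering:
l.player_id | r.pts | r.player_id
6 | NULL | NULL
6 | NULL | NULL
8 | NULL | NULL
9 | 20 | 9
9 | 20 | 9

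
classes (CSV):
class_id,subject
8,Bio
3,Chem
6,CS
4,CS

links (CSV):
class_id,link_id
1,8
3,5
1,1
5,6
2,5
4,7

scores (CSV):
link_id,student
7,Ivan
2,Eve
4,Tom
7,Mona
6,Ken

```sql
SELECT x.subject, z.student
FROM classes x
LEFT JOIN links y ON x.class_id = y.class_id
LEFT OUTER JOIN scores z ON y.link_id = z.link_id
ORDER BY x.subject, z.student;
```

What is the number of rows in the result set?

5

Step 1 — x LEFT JOIN y on class_id → 4 row(s).
Then LEFT JOIN `scores z` on link_id: each of those 4 rows is kept; rows whose y.link_id has no match in z get NULL for z's columns.
Result: 5 row(s).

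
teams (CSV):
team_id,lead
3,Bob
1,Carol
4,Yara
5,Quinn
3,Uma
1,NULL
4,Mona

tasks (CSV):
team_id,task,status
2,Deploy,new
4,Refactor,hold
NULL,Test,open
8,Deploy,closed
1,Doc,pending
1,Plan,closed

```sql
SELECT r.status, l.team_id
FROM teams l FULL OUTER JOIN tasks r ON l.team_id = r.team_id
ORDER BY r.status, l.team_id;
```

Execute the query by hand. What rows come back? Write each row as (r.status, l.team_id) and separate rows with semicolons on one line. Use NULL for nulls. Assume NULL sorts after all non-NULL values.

FULL OUTER JOIN keeps every row from both sides; unmatched rows get NULL for the other side's columns.
Matching on l.team_id = r.team_id. A NULL in a compared column never satisfies the condition.
Matched pairs: 6; unmatched l rows kept: 3; unmatched r rows kept: 3.

(closed, 1); (closed, 1); (closed, NULL); (hold, 4); (hold, 4); (new, NULL); (open, NULL); (pending, 1); (pending, 1); (NULL, 3); (NULL, 3); (NULL, 5)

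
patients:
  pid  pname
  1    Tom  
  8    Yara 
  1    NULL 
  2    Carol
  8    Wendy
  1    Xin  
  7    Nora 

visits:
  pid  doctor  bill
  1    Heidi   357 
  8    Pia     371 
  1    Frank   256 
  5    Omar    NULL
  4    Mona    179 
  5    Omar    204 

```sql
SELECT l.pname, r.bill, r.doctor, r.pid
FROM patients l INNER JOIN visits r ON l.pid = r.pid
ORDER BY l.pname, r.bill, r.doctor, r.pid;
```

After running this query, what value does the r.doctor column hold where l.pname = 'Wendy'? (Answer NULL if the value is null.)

Pia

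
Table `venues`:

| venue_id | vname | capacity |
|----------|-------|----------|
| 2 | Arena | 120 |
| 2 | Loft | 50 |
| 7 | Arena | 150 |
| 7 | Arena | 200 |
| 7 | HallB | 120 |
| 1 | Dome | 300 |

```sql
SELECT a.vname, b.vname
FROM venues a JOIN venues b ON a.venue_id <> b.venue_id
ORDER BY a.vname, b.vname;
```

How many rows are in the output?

INNER JOIN keeps only pairs where the ON condition holds.
Matching on a.venue_id <> b.venue_id.
Matched pairs: 22.
Total: 22 rows.

22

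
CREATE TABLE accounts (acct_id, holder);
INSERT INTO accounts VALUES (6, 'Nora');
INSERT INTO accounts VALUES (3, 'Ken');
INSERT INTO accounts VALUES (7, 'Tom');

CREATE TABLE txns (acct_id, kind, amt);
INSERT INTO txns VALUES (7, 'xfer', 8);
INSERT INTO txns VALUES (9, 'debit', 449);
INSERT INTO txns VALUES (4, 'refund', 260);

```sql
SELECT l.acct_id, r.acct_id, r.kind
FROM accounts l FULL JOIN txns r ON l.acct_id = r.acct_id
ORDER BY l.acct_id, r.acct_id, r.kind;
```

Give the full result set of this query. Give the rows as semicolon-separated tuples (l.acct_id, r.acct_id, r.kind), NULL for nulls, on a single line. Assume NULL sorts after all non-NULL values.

(3, NULL, NULL); (6, NULL, NULL); (7, 7, xfer); (NULL, 4, refund); (NULL, 9, debit)

FULL OUTER JOIN keeps every row from both sides; unmatched rows get NULL for the other side's columns.
Matching on l.acct_id = r.acct_id.
Matched pairs: 1; unmatched l rows kept: 2; unmatched r rows kept: 2.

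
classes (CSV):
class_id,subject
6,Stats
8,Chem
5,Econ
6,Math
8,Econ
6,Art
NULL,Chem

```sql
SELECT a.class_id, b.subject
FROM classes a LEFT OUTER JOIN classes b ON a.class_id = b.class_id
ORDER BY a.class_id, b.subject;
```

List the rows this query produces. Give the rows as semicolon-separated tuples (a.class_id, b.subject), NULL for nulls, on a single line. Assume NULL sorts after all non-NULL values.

LEFT JOIN keeps every row from `classes a`; unmatched rows get NULL for `classes b`'s columns.
Matching on a.class_id = b.class_id. A NULL in a compared column never satisfies the condition.
- a[0] class_id=6 → 3 match(es) in b → 3 row(s).
- a[1] class_id=8 → 2 match(es) in b → 2 row(s).
- a[2] class_id=5 → 1 match(es) in b → 1 row(s).
- a[3] class_id=6 → 3 match(es) in b → 3 row(s).
- a[4] class_id=8 → 2 match(es) in b → 2 row(s).
- a[5] class_id=6 → 3 match(es) in b → 3 row(s).
- a[6] class_id=NULL → no match; kept with NULLs on the b side.

(5, Econ); (6, Art); (6, Art); (6, Art); (6, Math); (6, Math); (6, Math); (6, Stats); (6, Stats); (6, Stats); (8, Chem); (8, Chem); (8, Econ); (8, Econ); (NULL, NULL)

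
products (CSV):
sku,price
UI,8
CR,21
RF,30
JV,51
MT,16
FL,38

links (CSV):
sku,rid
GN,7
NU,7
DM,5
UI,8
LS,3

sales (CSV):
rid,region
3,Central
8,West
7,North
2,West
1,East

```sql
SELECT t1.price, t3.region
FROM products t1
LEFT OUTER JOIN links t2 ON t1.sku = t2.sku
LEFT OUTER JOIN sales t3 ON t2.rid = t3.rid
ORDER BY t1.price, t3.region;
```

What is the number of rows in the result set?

6

Evaluate left to right. First `products t1 LEFT JOIN links t2` on sku: 6 row(s).
Then LEFT JOIN `sales t3` on rid: each of those 6 rows is kept; rows whose t2.rid has no match in t3 get NULL for t3's columns.
Result: 6 row(s).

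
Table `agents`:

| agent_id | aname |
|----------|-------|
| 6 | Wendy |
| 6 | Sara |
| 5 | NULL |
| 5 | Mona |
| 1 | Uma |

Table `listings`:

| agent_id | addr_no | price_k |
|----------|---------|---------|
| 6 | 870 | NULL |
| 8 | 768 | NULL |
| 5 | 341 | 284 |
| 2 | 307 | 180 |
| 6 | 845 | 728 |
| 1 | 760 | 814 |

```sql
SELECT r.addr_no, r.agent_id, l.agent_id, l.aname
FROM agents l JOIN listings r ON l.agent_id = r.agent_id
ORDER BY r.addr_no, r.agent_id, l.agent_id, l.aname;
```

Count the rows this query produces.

INNER JOIN keeps only pairs where the ON condition holds.
Matching on l.agent_id = r.agent_id.
- l row (agent_id=6): matches 2 r row(s) → 2 output row(s).
- l row (agent_id=6): matches 2 r row(s) → 2 output row(s).
- l row (agent_id=5): matches 1 r row(s) → 1 output row(s).
- l row (agent_id=5): matches 1 r row(s) → 1 output row(s).
- l row (agent_id=1): matches 1 r row(s) → 1 output row(s).
Total: 7 rows.

7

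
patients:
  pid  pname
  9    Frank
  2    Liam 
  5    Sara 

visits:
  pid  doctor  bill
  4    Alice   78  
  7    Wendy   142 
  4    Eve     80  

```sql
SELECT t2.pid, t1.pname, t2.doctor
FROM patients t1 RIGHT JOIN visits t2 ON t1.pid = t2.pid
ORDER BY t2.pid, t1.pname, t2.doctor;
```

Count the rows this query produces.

RIGHT JOIN keeps every row from `visits`; unmatched rows get NULL for `patients`'s columns.
Matching on t1.pid = t2.pid.
Matched pairs: 0; unmatched t2 rows kept: 3.
Total: 0 matched + 3 padded = 3 rows.

3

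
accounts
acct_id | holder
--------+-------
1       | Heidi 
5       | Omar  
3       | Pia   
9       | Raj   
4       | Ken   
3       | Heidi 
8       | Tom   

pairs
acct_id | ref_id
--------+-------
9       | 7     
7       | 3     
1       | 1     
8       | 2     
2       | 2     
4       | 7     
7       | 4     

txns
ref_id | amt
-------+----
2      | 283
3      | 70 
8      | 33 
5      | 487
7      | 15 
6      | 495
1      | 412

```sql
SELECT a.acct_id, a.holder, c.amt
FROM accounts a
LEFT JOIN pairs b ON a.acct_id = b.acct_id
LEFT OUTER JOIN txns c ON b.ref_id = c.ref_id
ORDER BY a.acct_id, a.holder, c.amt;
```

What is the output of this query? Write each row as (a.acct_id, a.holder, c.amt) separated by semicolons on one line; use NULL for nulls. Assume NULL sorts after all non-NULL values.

(1, Heidi, 412); (3, Heidi, NULL); (3, Pia, NULL); (4, Ken, 15); (5, Omar, NULL); (8, Tom, 283); (9, Raj, 15)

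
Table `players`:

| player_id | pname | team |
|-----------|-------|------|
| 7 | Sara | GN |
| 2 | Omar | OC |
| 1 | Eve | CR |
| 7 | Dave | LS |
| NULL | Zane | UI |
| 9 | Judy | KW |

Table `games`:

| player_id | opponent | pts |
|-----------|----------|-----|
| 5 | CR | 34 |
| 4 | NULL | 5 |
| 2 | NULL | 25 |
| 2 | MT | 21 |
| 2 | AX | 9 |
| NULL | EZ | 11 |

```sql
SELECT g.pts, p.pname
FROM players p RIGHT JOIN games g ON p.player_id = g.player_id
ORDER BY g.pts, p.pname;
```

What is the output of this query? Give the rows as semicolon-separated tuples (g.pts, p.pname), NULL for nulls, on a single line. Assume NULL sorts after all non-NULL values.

(5, NULL); (9, Omar); (11, NULL); (21, Omar); (25, Omar); (34, NULL)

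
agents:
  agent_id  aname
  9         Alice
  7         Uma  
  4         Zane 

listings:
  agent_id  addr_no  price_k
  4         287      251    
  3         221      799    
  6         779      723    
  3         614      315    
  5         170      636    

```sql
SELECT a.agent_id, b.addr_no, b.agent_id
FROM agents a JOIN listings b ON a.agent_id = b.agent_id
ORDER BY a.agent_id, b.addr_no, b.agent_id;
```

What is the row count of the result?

INNER JOIN keeps only pairs where the ON condition holds.
Matching on a.agent_id = b.agent_id.
- a[0] agent_id=9 → no match; dropped.
- a[1] agent_id=7 → no match; dropped.
- a[2] agent_id=4 → 1 match(es) in b → 1 row(s).
Total: 1 rows.

1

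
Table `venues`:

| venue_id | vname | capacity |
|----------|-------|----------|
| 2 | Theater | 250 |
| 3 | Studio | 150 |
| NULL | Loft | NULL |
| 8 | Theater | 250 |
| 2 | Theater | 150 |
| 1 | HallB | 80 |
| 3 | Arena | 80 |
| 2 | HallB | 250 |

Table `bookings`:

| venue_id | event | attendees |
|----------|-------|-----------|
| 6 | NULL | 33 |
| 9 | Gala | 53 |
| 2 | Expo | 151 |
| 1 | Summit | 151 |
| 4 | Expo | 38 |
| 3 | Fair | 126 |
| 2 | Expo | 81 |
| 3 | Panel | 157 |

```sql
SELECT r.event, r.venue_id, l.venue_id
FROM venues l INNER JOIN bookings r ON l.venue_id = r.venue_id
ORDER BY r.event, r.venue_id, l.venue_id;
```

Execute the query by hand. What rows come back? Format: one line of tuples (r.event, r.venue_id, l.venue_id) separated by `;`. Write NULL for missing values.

INNER JOIN keeps only pairs where the ON condition holds.
Matching on l.venue_id = r.venue_id. A NULL in a compared column never satisfies the condition.
- l (venue_id=2) pairs with 2 row(s) of r.
- l (venue_id=3) pairs with 2 row(s) of r.
- l (venue_id=NULL) has no partner → excluded.
- l (venue_id=8) has no partner → excluded.
- l (venue_id=2) pairs with 2 row(s) of r.
- l (venue_id=1) pairs with 1 row(s) of r.
- l (venue_id=3) pairs with 2 row(s) of r.
- l (venue_id=2) pairs with 2 row(s) of r.

(Expo, 2, 2); (Expo, 2, 2); (Expo, 2, 2); (Expo, 2, 2); (Expo, 2, 2); (Expo, 2, 2); (Fair, 3, 3); (Fair, 3, 3); (Panel, 3, 3); (Panel, 3, 3); (Summit, 1, 1)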